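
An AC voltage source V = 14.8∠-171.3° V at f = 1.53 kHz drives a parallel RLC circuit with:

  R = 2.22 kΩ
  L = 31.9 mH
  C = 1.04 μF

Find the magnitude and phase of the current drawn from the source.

Step 1 — Angular frequency: ω = 2π·f = 2π·1530 = 9613 rad/s.
Step 2 — Component impedances:
  R: Z = R = 2220 Ω
  L: Z = jωL = j·9613·0.0319 = 0 + j306.7 Ω
  C: Z = 1/(jωC) = -j/(ω·C) = 0 - j100 Ω
Step 3 — Parallel combination: 1/Z_total = 1/R + 1/L + 1/C; Z_total = 9.881 - j147.8 Ω = 148.1∠-86.2° Ω.
Step 4 — Source phasor: V = 14.8∠-171.3° V = -14.63 - j2.239 V.
Step 5 — Ohm's law: I = V / Z_total = (-14.63 - j2.239) / (9.881 - j147.8) = 0.008492 - j0.09957 A.
Step 6 — Convert to polar: |I| = 0.09993 A, ∠I = -85.1°.

I = 0.09993∠-85.1° A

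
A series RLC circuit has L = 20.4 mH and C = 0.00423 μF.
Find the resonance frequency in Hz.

Step 1 — Resonance condition Im(Z)=0 gives ω₀ = 1/√(LC).
Step 2 — ω₀ = 1/√(0.0204·4.23e-09) = 1.077e+05 rad/s.
Step 3 — f₀ = ω₀/(2π) = 1.713e+04 Hz.

f₀ = 1.713e+04 Hz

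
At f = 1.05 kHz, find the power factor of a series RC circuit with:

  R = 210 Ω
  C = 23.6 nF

Step 1 — Angular frequency: ω = 2π·f = 2π·1050 = 6597 rad/s.
Step 2 — Component impedances:
  R: Z = R = 210 Ω
  C: Z = 1/(jωC) = -j/(ω·C) = 0 - j6423 Ω
Step 3 — Series combination: Z_total = R + C = 210 - j6423 Ω = 6426∠-88.1° Ω.
Step 4 — Power factor: PF = cos(φ) = Re(Z)/|Z| = 210/6426 = 0.03268.
Step 5 — Type: Im(Z) = -6423 ⇒ leading (phase φ = -88.1°).

PF = 0.03268 (leading, φ = -88.1°)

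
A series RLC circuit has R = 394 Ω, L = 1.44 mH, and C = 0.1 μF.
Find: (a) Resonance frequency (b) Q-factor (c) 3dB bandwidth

Step 1 — Resonance condition Im(Z)=0 gives ω₀ = 1/√(LC).
Step 2 — ω₀ = 1/√(0.00144·1e-07) = 8.333e+04 rad/s.
Step 3 — f₀ = ω₀/(2π) = 1.326e+04 Hz.
Step 4 — Series Q: Q = ω₀L/R = 8.333e+04·0.00144/394 = 0.3046.
Step 5 — 3dB bandwidth: Δω = ω₀/Q = 2.736e+05 rad/s; BW = Δω/(2π) = 4.355e+04 Hz.

(a) f₀ = 1.326e+04 Hz  (b) Q = 0.3046  (c) BW = 4.355e+04 Hz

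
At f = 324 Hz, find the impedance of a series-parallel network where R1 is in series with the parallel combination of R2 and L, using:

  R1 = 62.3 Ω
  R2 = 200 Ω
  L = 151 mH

Step 1 — Angular frequency: ω = 2π·f = 2π·324 = 2036 rad/s.
Step 2 — Component impedances:
  R1: Z = R = 62.3 Ω
  R2: Z = R = 200 Ω
  L: Z = jωL = j·2036·0.151 = 0 + j307.4 Ω
Step 3 — Parallel branch: R2 || L = 1/(1/R2 + 1/L) = 140.5 + j91.42 Ω.
Step 4 — Series with R1: Z_total = R1 + (R2 || L) = 202.8 + j91.42 Ω = 222.5∠24.3° Ω.

Z = 202.8 + j91.42 Ω = 222.5∠24.3° Ω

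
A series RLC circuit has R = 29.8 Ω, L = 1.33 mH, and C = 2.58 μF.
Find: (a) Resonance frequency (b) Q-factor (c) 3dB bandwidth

Step 1 — Resonance: ω₀ = 1/√(LC) = 1/√(0.00133·2.58e-06) = 1.707e+04 rad/s.
Step 2 — f₀ = ω₀/(2π) = 2717 Hz.
Step 3 — Series Q: Q = ω₀L/R = 1.707e+04·0.00133/29.8 = 0.7619.
Step 4 — Bandwidth: Δω = ω₀/Q = 2.241e+04 rad/s; BW = Δω/(2π) = 3566 Hz.

(a) f₀ = 2717 Hz  (b) Q = 0.7619  (c) BW = 3566 Hz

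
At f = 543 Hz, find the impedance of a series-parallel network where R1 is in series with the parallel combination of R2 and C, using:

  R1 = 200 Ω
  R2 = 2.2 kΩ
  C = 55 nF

Step 1 — Angular frequency: ω = 2π·f = 2π·543 = 3412 rad/s.
Step 2 — Component impedances:
  R1: Z = R = 200 Ω
  R2: Z = R = 2200 Ω
  C: Z = 1/(jωC) = -j/(ω·C) = 0 - j5329 Ω
Step 3 — Parallel branch: R2 || C = 1/(1/R2 + 1/C) = 1880 - j776 Ω.
Step 4 — Series with R1: Z_total = R1 + (R2 || C) = 2080 - j776 Ω = 2220∠-20.5° Ω.

Z = 2080 - j776 Ω = 2220∠-20.5° Ω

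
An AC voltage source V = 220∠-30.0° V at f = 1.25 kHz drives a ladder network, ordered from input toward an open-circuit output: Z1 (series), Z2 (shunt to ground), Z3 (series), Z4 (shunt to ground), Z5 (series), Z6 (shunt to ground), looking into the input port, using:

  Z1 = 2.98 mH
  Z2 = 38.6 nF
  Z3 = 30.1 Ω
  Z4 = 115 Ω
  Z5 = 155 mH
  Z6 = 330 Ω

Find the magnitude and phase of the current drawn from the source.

Step 1 — Angular frequency: ω = 2π·f = 2π·1250 = 7854 rad/s.
Step 2 — Component impedances:
  Z1: Z = jωL = j·7854·0.00298 = 0 + j23.4 Ω
  Z2: Z = 1/(jωC) = -j/(ω·C) = 0 - j3299 Ω
  Z3: Z = R = 30.1 Ω
  Z4: Z = R = 115 Ω
  Z5: Z = jωL = j·7854·0.155 = 0 + j1217 Ω
  Z6: Z = R = 330 Ω
Step 3 — Ladder network (open output): work backward from the far end, alternating series and parallel combinations. Z_in = 142.2 + j26.9 Ω = 144.7∠10.7° Ω.
Step 4 — Source phasor: V = 220∠-30.0° V = 190.5 - j110 V.
Step 5 — Ohm's law: I = V / Z_total = (190.5 - j110) / (142.2 + j26.9) = 1.153 - j0.9918 A.
Step 6 — Convert to polar: |I| = 1.521 A, ∠I = -40.7°.

I = 1.521∠-40.7° A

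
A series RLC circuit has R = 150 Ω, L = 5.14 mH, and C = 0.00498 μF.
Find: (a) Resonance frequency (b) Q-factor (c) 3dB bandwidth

Step 1 — Resonance condition Im(Z)=0 gives ω₀ = 1/√(LC).
Step 2 — ω₀ = 1/√(0.00514·4.98e-09) = 1.977e+05 rad/s.
Step 3 — f₀ = ω₀/(2π) = 3.146e+04 Hz.
Step 4 — Series Q: Q = ω₀L/R = 1.977e+05·0.00514/150 = 6.773.
Step 5 — 3dB bandwidth: Δω = ω₀/Q = 2.918e+04 rad/s; BW = Δω/(2π) = 4645 Hz.

(a) f₀ = 3.146e+04 Hz  (b) Q = 6.773  (c) BW = 4645 Hz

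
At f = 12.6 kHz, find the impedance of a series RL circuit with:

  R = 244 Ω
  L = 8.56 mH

Step 1 — Angular frequency: ω = 2π·f = 2π·1.26e+04 = 7.917e+04 rad/s.
Step 2 — Component impedances:
  R: Z = R = 244 Ω
  L: Z = jωL = j·7.917e+04·0.00856 = 0 + j677.7 Ω
Step 3 — Series combination: Z_total = R + L = 244 + j677.7 Ω = 720.3∠70.2° Ω.

Z = 244 + j677.7 Ω = 720.3∠70.2° Ω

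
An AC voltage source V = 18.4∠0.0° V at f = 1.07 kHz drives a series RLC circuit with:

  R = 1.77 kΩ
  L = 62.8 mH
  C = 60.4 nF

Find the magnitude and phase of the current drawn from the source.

Step 1 — Angular frequency: ω = 2π·f = 2π·1070 = 6723 rad/s.
Step 2 — Component impedances:
  R: Z = R = 1770 Ω
  L: Z = jωL = j·6723·0.0628 = 0 + j422.2 Ω
  C: Z = 1/(jωC) = -j/(ω·C) = 0 - j2463 Ω
Step 3 — Series combination: Z_total = R + L + C = 1770 - j2040 Ω = 2701∠-49.1° Ω.
Step 4 — Source phasor: V = 18.4∠0.0° V = 18.4 V.
Step 5 — Ohm's law: I = V / Z_total = (18.4) / (1770 - j2040) = 0.004464 + j0.005146 A.
Step 6 — Convert to polar: |I| = 0.006812 A, ∠I = 49.1°.

I = 0.006812∠49.1° A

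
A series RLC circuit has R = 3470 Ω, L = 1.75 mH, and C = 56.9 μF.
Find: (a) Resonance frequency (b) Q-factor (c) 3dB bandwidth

Step 1 — Resonance: ω₀ = 1/√(LC) = 1/√(0.00175·5.69e-05) = 3169 rad/s.
Step 2 — f₀ = ω₀/(2π) = 504.4 Hz.
Step 3 — Series Q: Q = ω₀L/R = 3169·0.00175/3470 = 0.001598.
Step 4 — Bandwidth: Δω = ω₀/Q = 1.983e+06 rad/s; BW = Δω/(2π) = 3.156e+05 Hz.

(a) f₀ = 504.4 Hz  (b) Q = 0.001598  (c) BW = 3.156e+05 Hz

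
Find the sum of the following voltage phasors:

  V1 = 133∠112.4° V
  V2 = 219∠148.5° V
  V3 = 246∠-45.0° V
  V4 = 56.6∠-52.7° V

Step 1 — Convert each phasor to rectangular form:
  V1 = 133·(cos(112.4°) + j·sin(112.4°)) = -50.68 + j123 V
  V2 = 219·(cos(148.5°) + j·sin(148.5°)) = -186.7 + j114.4 V
  V3 = 246·(cos(-45.0°) + j·sin(-45.0°)) = 173.9 - j173.9 V
  V4 = 56.6·(cos(-52.7°) + j·sin(-52.7°)) = 34.3 - j45.02 V
Step 2 — Sum components: V_total = -29.16 + j18.42 V.
Step 3 — Convert to polar: |V_total| = 34.49 V, ∠V_total = 147.7°.

V_total = 34.49∠147.7° V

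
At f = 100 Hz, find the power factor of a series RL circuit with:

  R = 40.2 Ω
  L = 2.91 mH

Step 1 — Angular frequency: ω = 2π·f = 2π·100 = 628.3 rad/s.
Step 2 — Component impedances:
  R: Z = R = 40.2 Ω
  L: Z = jωL = j·628.3·0.00291 = 0 + j1.828 Ω
Step 3 — Series combination: Z_total = R + L = 40.2 + j1.828 Ω = 40.24∠2.6° Ω.
Step 4 — Power factor: PF = cos(φ) = Re(Z)/|Z| = 40.2/40.24 = 0.999.
Step 5 — Type: Im(Z) = 1.828 ⇒ lagging (phase φ = 2.6°).

PF = 0.999 (lagging, φ = 2.6°)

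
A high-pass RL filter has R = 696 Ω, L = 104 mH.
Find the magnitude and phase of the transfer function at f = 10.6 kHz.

Step 1 — Angular frequency: ω = 2π·1.06e+04 = 6.66e+04 rad/s.
Step 2 — Transfer function: H(jω) = jωL/(R + jωL).
Step 3 — Numerator jωL = j·6927; denominator R + jωL = 696 + j6927.
Step 4 — H = 0.99 + j0.09948.
Step 5 — Magnitude: |H| = 0.995 (-0.0 dB); phase: φ = 5.7°.

|H| = 0.995 (-0.0 dB), φ = 5.7°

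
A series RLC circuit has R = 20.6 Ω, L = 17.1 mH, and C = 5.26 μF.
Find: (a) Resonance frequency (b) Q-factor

Step 1 — Resonance condition Im(Z)=0 gives ω₀ = 1/√(LC).
Step 2 — ω₀ = 1/√(0.0171·5.26e-06) = 3334 rad/s.
Step 3 — f₀ = ω₀/(2π) = 530.7 Hz.
Step 4 — Series Q: Q = ω₀L/R = 3334·0.0171/20.6 = 2.768.

(a) f₀ = 530.7 Hz  (b) Q = 2.768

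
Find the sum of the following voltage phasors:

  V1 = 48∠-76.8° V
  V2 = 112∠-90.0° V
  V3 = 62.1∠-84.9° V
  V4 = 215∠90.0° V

Step 1 — Convert each phasor to rectangular form:
  V1 = 48·(cos(-76.8°) + j·sin(-76.8°)) = 10.96 - j46.73 V
  V2 = 112·(cos(-90.0°) + j·sin(-90.0°)) = 0 - j112 V
  V3 = 62.1·(cos(-84.9°) + j·sin(-84.9°)) = 5.52 - j61.85 V
  V4 = 215·(cos(90.0°) + j·sin(90.0°)) = 0 + j215 V
Step 2 — Sum components: V_total = 16.48 - j5.586 V.
Step 3 — Convert to polar: |V_total| = 17.4 V, ∠V_total = -18.7°.

V_total = 17.4∠-18.7° V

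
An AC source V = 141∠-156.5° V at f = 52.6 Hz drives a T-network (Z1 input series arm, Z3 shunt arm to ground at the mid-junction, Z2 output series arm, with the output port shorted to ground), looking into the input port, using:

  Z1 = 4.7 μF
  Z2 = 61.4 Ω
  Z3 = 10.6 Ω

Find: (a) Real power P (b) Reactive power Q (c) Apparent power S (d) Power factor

Step 1 — Angular frequency: ω = 2π·f = 2π·52.6 = 330.5 rad/s.
Step 2 — Component impedances:
  Z1: Z = 1/(jωC) = -j/(ω·C) = 0 - j643.8 Ω
  Z2: Z = R = 61.4 Ω
  Z3: Z = R = 10.6 Ω
Step 3 — With the output port shorted to ground, the output series arm Z2 runs from the junction to ground; the shunt arm Z3 also runs from the junction to ground. They appear in parallel: Z3 || Z2 = 9.039 Ω.
Step 4 — Series with input arm Z1: Z_in = Z1 + (Z3 || Z2) = 9.039 - j643.8 Ω = 643.8∠-89.2° Ω.
Step 5 — Source phasor: V = 141∠-156.5° V = -129.3 - j56.22 V.
Step 6 — Current: I = V / Z = 0.0845 - j0.202 A = 0.219∠-67.3° A.
Step 7 — Complex power: S = V·I* = 0.4335 - j30.88 VA.
Step 8 — Real power: P = Re(S) = 0.4335 W.
Step 9 — Reactive power: Q = Im(S) = -30.88 VAR.
Step 10 — Apparent power: |S| = 30.88 VA.
Step 11 — Power factor: PF = P/|S| = 0.01404 (leading).

(a) P = 0.4335 W  (b) Q = -30.88 VAR  (c) S = 30.88 VA  (d) PF = 0.01404 (leading)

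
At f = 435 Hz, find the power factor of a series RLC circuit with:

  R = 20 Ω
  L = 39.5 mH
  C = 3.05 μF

Step 1 — Angular frequency: ω = 2π·f = 2π·435 = 2733 rad/s.
Step 2 — Component impedances:
  R: Z = R = 20 Ω
  L: Z = jωL = j·2733·0.0395 = 0 + j108 Ω
  C: Z = 1/(jωC) = -j/(ω·C) = 0 - j120 Ω
Step 3 — Series combination: Z_total = R + L + C = 20 - j12 Ω = 23.32∠-31.0° Ω.
Step 4 — Power factor: PF = cos(φ) = Re(Z)/|Z| = 20/23.323 = 0.8575.
Step 5 — Type: Im(Z) = -12 ⇒ leading (phase φ = -31.0°).

PF = 0.8575 (leading, φ = -31.0°)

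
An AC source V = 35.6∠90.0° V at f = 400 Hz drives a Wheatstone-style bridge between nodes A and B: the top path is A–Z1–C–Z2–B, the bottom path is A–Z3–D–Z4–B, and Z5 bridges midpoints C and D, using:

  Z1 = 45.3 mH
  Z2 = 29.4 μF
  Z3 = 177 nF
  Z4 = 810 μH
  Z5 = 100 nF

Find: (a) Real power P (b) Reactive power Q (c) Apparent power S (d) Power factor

Step 1 — Angular frequency: ω = 2π·f = 2π·400 = 2513 rad/s.
Step 2 — Component impedances:
  Z1: Z = jωL = j·2513·0.0453 = 0 + j113.9 Ω
  Z2: Z = 1/(jωC) = -j/(ω·C) = 0 - j13.53 Ω
  Z3: Z = 1/(jωC) = -j/(ω·C) = 0 - j2248 Ω
  Z4: Z = jωL = j·2513·0.00081 = 0 + j2.036 Ω
  Z5: Z = 1/(jωC) = -j/(ω·C) = 0 - j3979 Ω
Step 3 — Bridge requires nodal analysis (the Z5 bridge couples midpoints C and D, so the two paths cannot be reduced to a simple series/parallel combination). Setting node B to ground and injecting 1 A at node A, the 3-node admittance system at A, C, D solves to V_A = Z_AB = 0 + j105.1 Ω = 105.1∠90.0° Ω.
Step 4 — Source phasor: V = 35.6∠90.0° V = 0 + j35.6 V.
Step 5 — Current: I = V / Z = 0.3389 A = 0.3389∠-0.0° A.
Step 6 — Complex power: S = V·I* = 0 + j12.06 VA.
Step 7 — Real power: P = Re(S) = 0 W.
Step 8 — Reactive power: Q = Im(S) = 12.06 VAR.
Step 9 — Apparent power: |S| = 12.06 VA.
Step 10 — Power factor: PF = P/|S| = 0 (lagging).

(a) P = 0 W  (b) Q = 12.06 VAR  (c) S = 12.06 VA  (d) PF = 0 (lagging)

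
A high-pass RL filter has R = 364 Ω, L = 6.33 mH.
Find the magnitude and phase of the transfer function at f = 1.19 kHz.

Step 1 — Angular frequency: ω = 2π·1190 = 7477 rad/s.
Step 2 — Transfer function: H(jω) = jωL/(R + jωL).
Step 3 — Numerator jωL = j·47.33; denominator R + jωL = 364 + j47.33.
Step 4 — H = 0.01663 + j0.1279.
Step 5 — Magnitude: |H| = 0.1289 (-17.8 dB); phase: φ = 82.6°.

|H| = 0.1289 (-17.8 dB), φ = 82.6°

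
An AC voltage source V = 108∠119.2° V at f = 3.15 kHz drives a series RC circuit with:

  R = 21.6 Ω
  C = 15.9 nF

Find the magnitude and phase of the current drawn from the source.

Step 1 — Angular frequency: ω = 2π·f = 2π·3150 = 1.979e+04 rad/s.
Step 2 — Component impedances:
  R: Z = R = 21.6 Ω
  C: Z = 1/(jωC) = -j/(ω·C) = 0 - j3178 Ω
Step 3 — Series combination: Z_total = R + C = 21.6 - j3178 Ω = 3178∠-89.6° Ω.
Step 4 — Source phasor: V = 108∠119.2° V = -52.69 + j94.28 V.
Step 5 — Ohm's law: I = V / Z_total = (-52.69 + j94.28) / (21.6 - j3178) = -0.02978 - j0.01638 A.
Step 6 — Convert to polar: |I| = 0.03399 A, ∠I = -151.2°.

I = 0.03399∠-151.2° A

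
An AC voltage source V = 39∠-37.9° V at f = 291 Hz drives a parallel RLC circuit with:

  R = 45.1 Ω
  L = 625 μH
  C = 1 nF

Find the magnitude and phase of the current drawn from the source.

Step 1 — Angular frequency: ω = 2π·f = 2π·291 = 1828 rad/s.
Step 2 — Component impedances:
  R: Z = R = 45.1 Ω
  L: Z = jωL = j·1828·0.000625 = 0 + j1.143 Ω
  C: Z = 1/(jωC) = -j/(ω·C) = 0 - j5.469e+05 Ω
Step 3 — Parallel combination: 1/Z_total = 1/R + 1/L + 1/C; Z_total = 0.02894 + j1.142 Ω = 1.142∠88.5° Ω.
Step 4 — Source phasor: V = 39∠-37.9° V = 30.77 - j23.96 V.
Step 5 — Ohm's law: I = V / Z_total = (30.77 - j23.96) / (0.02894 + j1.142) = -20.28 - j27.46 A.
Step 6 — Convert to polar: |I| = 34.14 A, ∠I = -126.4°.

I = 34.14∠-126.4° A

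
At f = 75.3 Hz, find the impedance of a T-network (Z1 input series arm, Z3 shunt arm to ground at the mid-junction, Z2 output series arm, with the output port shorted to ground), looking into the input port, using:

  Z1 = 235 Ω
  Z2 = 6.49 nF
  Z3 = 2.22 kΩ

Step 1 — Angular frequency: ω = 2π·f = 2π·75.3 = 473.1 rad/s.
Step 2 — Component impedances:
  Z1: Z = R = 235 Ω
  Z2: Z = 1/(jωC) = -j/(ω·C) = 0 - j3.257e+05 Ω
  Z3: Z = R = 2220 Ω
Step 3 — With the output port shorted to ground, the output series arm Z2 runs from the junction to ground; the shunt arm Z3 also runs from the junction to ground. They appear in parallel: Z3 || Z2 = 2220 - j15.13 Ω.
Step 4 — Series with input arm Z1: Z_in = Z1 + (Z3 || Z2) = 2455 - j15.13 Ω = 2455∠-0.4° Ω.

Z = 2455 - j15.13 Ω = 2455∠-0.4° Ω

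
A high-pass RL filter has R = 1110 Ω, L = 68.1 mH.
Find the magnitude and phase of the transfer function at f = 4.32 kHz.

Step 1 — Angular frequency: ω = 2π·4320 = 2.714e+04 rad/s.
Step 2 — Transfer function: H(jω) = jωL/(R + jωL).
Step 3 — Numerator jωL = j·1848; denominator R + jωL = 1110 + j1848.
Step 4 — H = 0.735 + j0.4413.
Step 5 — Magnitude: |H| = 0.8573 (-1.3 dB); phase: φ = 31.0°.

|H| = 0.8573 (-1.3 dB), φ = 31.0°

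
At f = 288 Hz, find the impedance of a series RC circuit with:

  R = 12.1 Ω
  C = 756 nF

Step 1 — Angular frequency: ω = 2π·f = 2π·288 = 1810 rad/s.
Step 2 — Component impedances:
  R: Z = R = 12.1 Ω
  C: Z = 1/(jωC) = -j/(ω·C) = 0 - j731 Ω
Step 3 — Series combination: Z_total = R + C = 12.1 - j731 Ω = 731.1∠-89.1° Ω.

Z = 12.1 - j731 Ω = 731.1∠-89.1° Ω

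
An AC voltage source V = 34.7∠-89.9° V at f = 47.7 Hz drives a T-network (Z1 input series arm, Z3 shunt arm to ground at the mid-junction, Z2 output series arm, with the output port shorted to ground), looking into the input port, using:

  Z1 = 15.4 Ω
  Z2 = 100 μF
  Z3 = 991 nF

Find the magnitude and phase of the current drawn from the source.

Step 1 — Angular frequency: ω = 2π·f = 2π·47.7 = 299.7 rad/s.
Step 2 — Component impedances:
  Z1: Z = R = 15.4 Ω
  Z2: Z = 1/(jωC) = -j/(ω·C) = 0 - j33.37 Ω
  Z3: Z = 1/(jωC) = -j/(ω·C) = 0 - j3367 Ω
Step 3 — With the output port shorted to ground, the output series arm Z2 runs from the junction to ground; the shunt arm Z3 also runs from the junction to ground. They appear in parallel: Z3 || Z2 = 0 - j33.04 Ω.
Step 4 — Series with input arm Z1: Z_in = Z1 + (Z3 || Z2) = 15.4 - j33.04 Ω = 36.45∠-65.0° Ω.
Step 5 — Source phasor: V = 34.7∠-89.9° V = 0.06056 - j34.7 V.
Step 6 — Ohm's law: I = V / Z_total = (0.06056 - j34.7) / (15.4 - j33.04) = 0.8635 - j0.4007 A.
Step 7 — Convert to polar: |I| = 0.952 A, ∠I = -24.9°.

I = 0.952∠-24.9° A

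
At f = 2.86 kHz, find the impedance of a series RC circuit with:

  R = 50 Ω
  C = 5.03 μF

Step 1 — Angular frequency: ω = 2π·f = 2π·2860 = 1.797e+04 rad/s.
Step 2 — Component impedances:
  R: Z = R = 50 Ω
  C: Z = 1/(jωC) = -j/(ω·C) = 0 - j11.06 Ω
Step 3 — Series combination: Z_total = R + C = 50 - j11.06 Ω = 51.21∠-12.5° Ω.

Z = 50 - j11.06 Ω = 51.21∠-12.5° Ω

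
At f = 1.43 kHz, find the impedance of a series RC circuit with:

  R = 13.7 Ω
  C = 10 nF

Step 1 — Angular frequency: ω = 2π·f = 2π·1430 = 8985 rad/s.
Step 2 — Component impedances:
  R: Z = R = 13.7 Ω
  C: Z = 1/(jωC) = -j/(ω·C) = 0 - j1.113e+04 Ω
Step 3 — Series combination: Z_total = R + C = 13.7 - j1.113e+04 Ω = 1.113e+04∠-89.9° Ω.

Z = 13.7 - j1.113e+04 Ω = 1.113e+04∠-89.9° Ω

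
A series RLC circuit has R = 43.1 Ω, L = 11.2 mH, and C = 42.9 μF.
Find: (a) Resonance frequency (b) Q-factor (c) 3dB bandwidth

Step 1 — Resonance: ω₀ = 1/√(LC) = 1/√(0.0112·4.29e-05) = 1443 rad/s.
Step 2 — f₀ = ω₀/(2π) = 229.6 Hz.
Step 3 — Series Q: Q = ω₀L/R = 1443·0.0112/43.1 = 0.3749.
Step 4 — Bandwidth: Δω = ω₀/Q = 3848 rad/s; BW = Δω/(2π) = 612.5 Hz.

(a) f₀ = 229.6 Hz  (b) Q = 0.3749  (c) BW = 612.5 Hz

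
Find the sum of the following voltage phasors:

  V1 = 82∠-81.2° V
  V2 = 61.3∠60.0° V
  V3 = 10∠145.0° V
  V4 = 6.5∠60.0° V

Step 1 — Convert each phasor to rectangular form:
  V1 = 82·(cos(-81.2°) + j·sin(-81.2°)) = 12.54 - j81.03 V
  V2 = 61.3·(cos(60.0°) + j·sin(60.0°)) = 30.65 + j53.09 V
  V3 = 10·(cos(145.0°) + j·sin(145.0°)) = -8.192 + j5.736 V
  V4 = 6.5·(cos(60.0°) + j·sin(60.0°)) = 3.25 + j5.629 V
Step 2 — Sum components: V_total = 38.25 - j16.58 V.
Step 3 — Convert to polar: |V_total| = 41.69 V, ∠V_total = -23.4°.

V_total = 41.69∠-23.4° V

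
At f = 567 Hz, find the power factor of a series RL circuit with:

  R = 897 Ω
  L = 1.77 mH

Step 1 — Angular frequency: ω = 2π·f = 2π·567 = 3563 rad/s.
Step 2 — Component impedances:
  R: Z = R = 897 Ω
  L: Z = jωL = j·3563·0.00177 = 0 + j6.306 Ω
Step 3 — Series combination: Z_total = R + L = 897 + j6.306 Ω = 897∠0.4° Ω.
Step 4 — Power factor: PF = cos(φ) = Re(Z)/|Z| = 897/897 = 1.
Step 5 — Type: Im(Z) = 6.306 ⇒ lagging (phase φ = 0.4°).

PF = 1 (lagging, φ = 0.4°)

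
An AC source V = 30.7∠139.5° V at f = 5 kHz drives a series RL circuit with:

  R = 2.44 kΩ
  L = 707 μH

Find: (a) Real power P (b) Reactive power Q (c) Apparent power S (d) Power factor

Step 1 — Angular frequency: ω = 2π·f = 2π·5000 = 3.142e+04 rad/s.
Step 2 — Component impedances:
  R: Z = R = 2440 Ω
  L: Z = jωL = j·3.142e+04·0.000707 = 0 + j22.21 Ω
Step 3 — Series combination: Z_total = R + L = 2440 + j22.21 Ω = 2440∠0.5° Ω.
Step 4 — Source phasor: V = 30.7∠139.5° V = -23.34 + j19.94 V.
Step 5 — Current: I = V / Z = -0.009492 + j0.008258 A = 0.01258∠139.0° A.
Step 6 — Complex power: S = V·I* = 0.3862 + j0.003516 VA.
Step 7 — Real power: P = Re(S) = 0.3862 W.
Step 8 — Reactive power: Q = Im(S) = 0.003516 VAR.
Step 9 — Apparent power: |S| = 0.3863 VA.
Step 10 — Power factor: PF = P/|S| = 1 (lagging).

(a) P = 0.3862 W  (b) Q = 0.003516 VAR  (c) S = 0.3863 VA  (d) PF = 1 (lagging)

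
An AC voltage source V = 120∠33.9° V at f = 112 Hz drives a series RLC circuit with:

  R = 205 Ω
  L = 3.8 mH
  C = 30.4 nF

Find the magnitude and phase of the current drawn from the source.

Step 1 — Angular frequency: ω = 2π·f = 2π·112 = 703.7 rad/s.
Step 2 — Component impedances:
  R: Z = R = 205 Ω
  L: Z = jωL = j·703.7·0.0038 = 0 + j2.674 Ω
  C: Z = 1/(jωC) = -j/(ω·C) = 0 - j4.674e+04 Ω
Step 3 — Series combination: Z_total = R + L + C = 205 - j4.674e+04 Ω = 4.674e+04∠-89.7° Ω.
Step 4 — Source phasor: V = 120∠33.9° V = 99.6 + j66.93 V.
Step 5 — Ohm's law: I = V / Z_total = (99.6 + j66.93) / (205 - j4.674e+04) = -0.001423 + j0.002137 A.
Step 6 — Convert to polar: |I| = 0.002567 A, ∠I = 123.6°.

I = 0.002567∠123.6° A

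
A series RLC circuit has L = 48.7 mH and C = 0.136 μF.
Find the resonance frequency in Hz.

Step 1 — Resonance condition Im(Z)=0 gives ω₀ = 1/√(LC).
Step 2 — ω₀ = 1/√(0.0487·1.36e-07) = 1.229e+04 rad/s.
Step 3 — f₀ = ω₀/(2π) = 1956 Hz.

f₀ = 1956 Hz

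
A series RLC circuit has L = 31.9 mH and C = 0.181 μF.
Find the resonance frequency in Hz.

Step 1 — Resonance condition Im(Z)=0 gives ω₀ = 1/√(LC).
Step 2 — ω₀ = 1/√(0.0319·1.81e-07) = 1.316e+04 rad/s.
Step 3 — f₀ = ω₀/(2π) = 2095 Hz.

f₀ = 2095 Hz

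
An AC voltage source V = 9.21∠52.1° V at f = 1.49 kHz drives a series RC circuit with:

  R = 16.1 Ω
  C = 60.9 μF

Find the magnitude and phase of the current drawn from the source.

Step 1 — Angular frequency: ω = 2π·f = 2π·1490 = 9362 rad/s.
Step 2 — Component impedances:
  R: Z = R = 16.1 Ω
  C: Z = 1/(jωC) = -j/(ω·C) = 0 - j1.754 Ω
Step 3 — Series combination: Z_total = R + C = 16.1 - j1.754 Ω = 16.2∠-6.2° Ω.
Step 4 — Source phasor: V = 9.21∠52.1° V = 5.658 + j7.267 V.
Step 5 — Ohm's law: I = V / Z_total = (5.658 + j7.267) / (16.1 - j1.754) = 0.2987 + j0.4839 A.
Step 6 — Convert to polar: |I| = 0.5687 A, ∠I = 58.3°.

I = 0.5687∠58.3° A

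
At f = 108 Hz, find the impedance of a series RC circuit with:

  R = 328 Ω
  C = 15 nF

Step 1 — Angular frequency: ω = 2π·f = 2π·108 = 678.6 rad/s.
Step 2 — Component impedances:
  R: Z = R = 328 Ω
  C: Z = 1/(jωC) = -j/(ω·C) = 0 - j9.824e+04 Ω
Step 3 — Series combination: Z_total = R + C = 328 - j9.824e+04 Ω = 9.824e+04∠-89.8° Ω.

Z = 328 - j9.824e+04 Ω = 9.824e+04∠-89.8° Ω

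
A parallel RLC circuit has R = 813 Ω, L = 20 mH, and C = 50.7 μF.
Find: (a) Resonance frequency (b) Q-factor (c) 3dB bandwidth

Step 1 — Resonance: ω₀ = 1/√(LC) = 1/√(0.02·5.07e-05) = 993.1 rad/s.
Step 2 — f₀ = ω₀/(2π) = 158.1 Hz.
Step 3 — Parallel Q: Q = R/(ω₀L) = 813/(993.1·0.02) = 40.93.
Step 4 — Bandwidth: Δω = ω₀/Q = 24.26 rad/s; BW = Δω/(2π) = 3.861 Hz.

(a) f₀ = 158.1 Hz  (b) Q = 40.93  (c) BW = 3.861 Hz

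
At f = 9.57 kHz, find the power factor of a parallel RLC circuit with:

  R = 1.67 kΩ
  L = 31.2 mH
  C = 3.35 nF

Step 1 — Angular frequency: ω = 2π·f = 2π·9570 = 6.013e+04 rad/s.
Step 2 — Component impedances:
  R: Z = R = 1670 Ω
  L: Z = jωL = j·6.013e+04·0.0312 = 0 + j1876 Ω
  C: Z = 1/(jωC) = -j/(ω·C) = 0 - j4964 Ω
Step 3 — Parallel combination: 1/Z_total = 1/R + 1/L + 1/C; Z_total = 1278 + j707.8 Ω = 1461∠29.0° Ω.
Step 4 — Power factor: PF = cos(φ) = Re(Z)/|Z| = 1278.1/1461 = 0.8748.
Step 5 — Type: Im(Z) = 707.8 ⇒ lagging (phase φ = 29.0°).

PF = 0.8748 (lagging, φ = 29.0°)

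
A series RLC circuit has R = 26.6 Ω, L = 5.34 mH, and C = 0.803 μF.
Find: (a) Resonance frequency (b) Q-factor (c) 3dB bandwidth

Step 1 — Resonance: ω₀ = 1/√(LC) = 1/√(0.00534·8.03e-07) = 1.527e+04 rad/s.
Step 2 — f₀ = ω₀/(2π) = 2430 Hz.
Step 3 — Series Q: Q = ω₀L/R = 1.527e+04·0.00534/26.6 = 3.066.
Step 4 — Bandwidth: Δω = ω₀/Q = 4981 rad/s; BW = Δω/(2π) = 792.8 Hz.

(a) f₀ = 2430 Hz  (b) Q = 3.066  (c) BW = 792.8 Hz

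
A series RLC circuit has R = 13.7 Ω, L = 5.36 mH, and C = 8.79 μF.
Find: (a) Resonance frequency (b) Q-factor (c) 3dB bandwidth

Step 1 — Resonance: ω₀ = 1/√(LC) = 1/√(0.00536·8.79e-06) = 4607 rad/s.
Step 2 — f₀ = ω₀/(2π) = 733.2 Hz.
Step 3 — Series Q: Q = ω₀L/R = 4607·0.00536/13.7 = 1.802.
Step 4 — Bandwidth: Δω = ω₀/Q = 2556 rad/s; BW = Δω/(2π) = 406.8 Hz.

(a) f₀ = 733.2 Hz  (b) Q = 1.802  (c) BW = 406.8 Hz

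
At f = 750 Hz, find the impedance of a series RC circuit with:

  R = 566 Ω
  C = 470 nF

Step 1 — Angular frequency: ω = 2π·f = 2π·750 = 4712 rad/s.
Step 2 — Component impedances:
  R: Z = R = 566 Ω
  C: Z = 1/(jωC) = -j/(ω·C) = 0 - j451.5 Ω
Step 3 — Series combination: Z_total = R + C = 566 - j451.5 Ω = 724∠-38.6° Ω.

Z = 566 - j451.5 Ω = 724∠-38.6° Ω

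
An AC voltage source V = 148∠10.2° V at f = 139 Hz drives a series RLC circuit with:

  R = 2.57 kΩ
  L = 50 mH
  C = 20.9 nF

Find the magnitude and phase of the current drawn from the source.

Step 1 — Angular frequency: ω = 2π·f = 2π·139 = 873.4 rad/s.
Step 2 — Component impedances:
  R: Z = R = 2570 Ω
  L: Z = jωL = j·873.4·0.05 = 0 + j43.67 Ω
  C: Z = 1/(jωC) = -j/(ω·C) = 0 - j5.478e+04 Ω
Step 3 — Series combination: Z_total = R + L + C = 2570 - j5.474e+04 Ω = 5.48e+04∠-87.3° Ω.
Step 4 — Source phasor: V = 148∠10.2° V = 145.7 + j26.21 V.
Step 5 — Ohm's law: I = V / Z_total = (145.7 + j26.21) / (2570 - j5.474e+04) = -0.0003531 + j0.002677 A.
Step 6 — Convert to polar: |I| = 0.002701 A, ∠I = 97.5°.

I = 0.002701∠97.5° A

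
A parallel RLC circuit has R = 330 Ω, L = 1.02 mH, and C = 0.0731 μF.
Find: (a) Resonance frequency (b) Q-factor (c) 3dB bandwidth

Step 1 — Resonance: ω₀ = 1/√(LC) = 1/√(0.00102·7.31e-08) = 1.158e+05 rad/s.
Step 2 — f₀ = ω₀/(2π) = 1.843e+04 Hz.
Step 3 — Parallel Q: Q = R/(ω₀L) = 330/(1.158e+05·0.00102) = 2.794.
Step 4 — Bandwidth: Δω = ω₀/Q = 4.145e+04 rad/s; BW = Δω/(2π) = 6598 Hz.

(a) f₀ = 1.843e+04 Hz  (b) Q = 2.794  (c) BW = 6598 Hz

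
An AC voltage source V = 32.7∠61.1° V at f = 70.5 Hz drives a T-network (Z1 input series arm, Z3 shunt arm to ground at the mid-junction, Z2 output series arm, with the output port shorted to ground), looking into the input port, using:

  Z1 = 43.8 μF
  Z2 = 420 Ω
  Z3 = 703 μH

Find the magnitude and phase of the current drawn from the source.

Step 1 — Angular frequency: ω = 2π·f = 2π·70.5 = 443 rad/s.
Step 2 — Component impedances:
  Z1: Z = 1/(jωC) = -j/(ω·C) = 0 - j51.54 Ω
  Z2: Z = R = 420 Ω
  Z3: Z = jωL = j·443·0.000703 = 0 + j0.3114 Ω
Step 3 — With the output port shorted to ground, the output series arm Z2 runs from the junction to ground; the shunt arm Z3 also runs from the junction to ground. They appear in parallel: Z3 || Z2 = 0.0002309 + j0.3114 Ω.
Step 4 — Series with input arm Z1: Z_in = Z1 + (Z3 || Z2) = 0.0002309 - j51.23 Ω = 51.23∠-90.0° Ω.
Step 5 — Source phasor: V = 32.7∠61.1° V = 15.8 + j28.63 V.
Step 6 — Ohm's law: I = V / Z_total = (15.8 + j28.63) / (0.0002309 - j51.23) = -0.5588 + j0.3085 A.
Step 7 — Convert to polar: |I| = 0.6383 A, ∠I = 151.1°.

I = 0.6383∠151.1° A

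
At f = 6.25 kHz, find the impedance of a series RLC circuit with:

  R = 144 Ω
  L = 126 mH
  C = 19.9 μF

Step 1 — Angular frequency: ω = 2π·f = 2π·6250 = 3.927e+04 rad/s.
Step 2 — Component impedances:
  R: Z = R = 144 Ω
  L: Z = jωL = j·3.927e+04·0.126 = 0 + j4948 Ω
  C: Z = 1/(jωC) = -j/(ω·C) = 0 - j1.28 Ω
Step 3 — Series combination: Z_total = R + L + C = 144 + j4947 Ω = 4949∠88.3° Ω.

Z = 144 + j4947 Ω = 4949∠88.3° Ω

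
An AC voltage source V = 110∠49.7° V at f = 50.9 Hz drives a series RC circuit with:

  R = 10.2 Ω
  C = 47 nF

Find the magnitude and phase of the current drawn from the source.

Step 1 — Angular frequency: ω = 2π·f = 2π·50.9 = 319.8 rad/s.
Step 2 — Component impedances:
  R: Z = R = 10.2 Ω
  C: Z = 1/(jωC) = -j/(ω·C) = 0 - j6.653e+04 Ω
Step 3 — Series combination: Z_total = R + C = 10.2 - j6.653e+04 Ω = 6.653e+04∠-90.0° Ω.
Step 4 — Source phasor: V = 110∠49.7° V = 71.15 + j83.89 V.
Step 5 — Ohm's law: I = V / Z_total = (71.15 + j83.89) / (10.2 - j6.653e+04) = -0.001261 + j0.00107 A.
Step 6 — Convert to polar: |I| = 0.001653 A, ∠I = 139.7°.

I = 0.001653∠139.7° A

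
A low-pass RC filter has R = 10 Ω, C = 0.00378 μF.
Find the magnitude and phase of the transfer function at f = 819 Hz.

Step 1 — Angular frequency: ω = 2π·819 = 5146 rad/s.
Step 2 — Transfer function: H(jω) = 1/(1 + jωRC).
Step 3 — Denominator: 1 + jωRC = 1 + j·5146·10·3.78e-09 = 1 + j0.0001945.
Step 4 — H = 1 - j0.0001945.
Step 5 — Magnitude: |H| = 1 (-0.0 dB); phase: φ = -0.0°.

|H| = 1 (-0.0 dB), φ = -0.0°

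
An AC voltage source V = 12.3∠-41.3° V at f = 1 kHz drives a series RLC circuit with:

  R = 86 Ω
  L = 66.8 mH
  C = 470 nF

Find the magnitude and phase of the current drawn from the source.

Step 1 — Angular frequency: ω = 2π·f = 2π·1000 = 6283 rad/s.
Step 2 — Component impedances:
  R: Z = R = 86 Ω
  L: Z = jωL = j·6283·0.0668 = 0 + j419.7 Ω
  C: Z = 1/(jωC) = -j/(ω·C) = 0 - j338.6 Ω
Step 3 — Series combination: Z_total = R + L + C = 86 + j81.09 Ω = 118.2∠43.3° Ω.
Step 4 — Source phasor: V = 12.3∠-41.3° V = 9.241 - j8.118 V.
Step 5 — Ohm's law: I = V / Z_total = (9.241 - j8.118) / (86 + j81.09) = 0.009763 - j0.1036 A.
Step 6 — Convert to polar: |I| = 0.1041 A, ∠I = -84.6°.

I = 0.1041∠-84.6° A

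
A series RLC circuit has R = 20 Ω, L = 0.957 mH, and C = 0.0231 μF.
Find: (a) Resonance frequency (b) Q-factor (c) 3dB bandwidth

Step 1 — Resonance: ω₀ = 1/√(LC) = 1/√(0.000957·2.31e-08) = 2.127e+05 rad/s.
Step 2 — f₀ = ω₀/(2π) = 3.385e+04 Hz.
Step 3 — Series Q: Q = ω₀L/R = 2.127e+05·0.000957/20 = 10.18.
Step 4 — Bandwidth: Δω = ω₀/Q = 2.09e+04 rad/s; BW = Δω/(2π) = 3326 Hz.

(a) f₀ = 3.385e+04 Hz  (b) Q = 10.18  (c) BW = 3326 Hz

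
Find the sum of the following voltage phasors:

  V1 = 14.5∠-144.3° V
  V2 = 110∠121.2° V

Step 1 — Convert each phasor to rectangular form:
  V1 = 14.5·(cos(-144.3°) + j·sin(-144.3°)) = -11.78 - j8.461 V
  V2 = 110·(cos(121.2°) + j·sin(121.2°)) = -56.98 + j94.09 V
Step 2 — Sum components: V_total = -68.76 + j85.63 V.
Step 3 — Convert to polar: |V_total| = 109.8 V, ∠V_total = 128.8°.

V_total = 109.8∠128.8° V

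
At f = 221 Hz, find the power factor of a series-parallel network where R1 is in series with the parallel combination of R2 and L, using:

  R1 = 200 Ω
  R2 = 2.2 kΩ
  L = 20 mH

Step 1 — Angular frequency: ω = 2π·f = 2π·221 = 1389 rad/s.
Step 2 — Component impedances:
  R1: Z = R = 200 Ω
  R2: Z = R = 2200 Ω
  L: Z = jωL = j·1389·0.02 = 0 + j27.77 Ω
Step 3 — Parallel branch: R2 || L = 1/(1/R2 + 1/L) = 0.3505 + j27.77 Ω.
Step 4 — Series with R1: Z_total = R1 + (R2 || L) = 200.4 + j27.77 Ω = 202.3∠7.9° Ω.
Step 5 — Power factor: PF = cos(φ) = Re(Z)/|Z| = 200.35/202.27 = 0.9905.
Step 6 — Type: Im(Z) = 27.77 ⇒ lagging (phase φ = 7.9°).

PF = 0.9905 (lagging, φ = 7.9°)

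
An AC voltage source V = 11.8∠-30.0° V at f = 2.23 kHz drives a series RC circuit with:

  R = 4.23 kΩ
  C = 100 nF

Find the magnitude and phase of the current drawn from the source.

Step 1 — Angular frequency: ω = 2π·f = 2π·2230 = 1.401e+04 rad/s.
Step 2 — Component impedances:
  R: Z = R = 4230 Ω
  C: Z = 1/(jωC) = -j/(ω·C) = 0 - j713.7 Ω
Step 3 — Series combination: Z_total = R + C = 4230 - j713.7 Ω = 4290∠-9.6° Ω.
Step 4 — Source phasor: V = 11.8∠-30.0° V = 10.22 - j5.9 V.
Step 5 — Ohm's law: I = V / Z_total = (10.22 - j5.9) / (4230 - j713.7) = 0.002578 - j0.0009599 A.
Step 6 — Convert to polar: |I| = 0.002751 A, ∠I = -20.4°.

I = 0.002751∠-20.4° A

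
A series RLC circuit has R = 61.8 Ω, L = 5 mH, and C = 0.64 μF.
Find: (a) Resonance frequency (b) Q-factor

Step 1 — Resonance condition Im(Z)=0 gives ω₀ = 1/√(LC).
Step 2 — ω₀ = 1/√(0.005·6.4e-07) = 1.768e+04 rad/s.
Step 3 — f₀ = ω₀/(2π) = 2813 Hz.
Step 4 — Series Q: Q = ω₀L/R = 1.768e+04·0.005/61.8 = 1.43.

(a) f₀ = 2813 Hz  (b) Q = 1.43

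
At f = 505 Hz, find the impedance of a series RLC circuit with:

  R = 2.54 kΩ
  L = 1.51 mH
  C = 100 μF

Step 1 — Angular frequency: ω = 2π·f = 2π·505 = 3173 rad/s.
Step 2 — Component impedances:
  R: Z = R = 2540 Ω
  L: Z = jωL = j·3173·0.00151 = 0 + j4.791 Ω
  C: Z = 1/(jωC) = -j/(ω·C) = 0 - j3.152 Ω
Step 3 — Series combination: Z_total = R + L + C = 2540 + j1.64 Ω = 2540∠0.0° Ω.

Z = 2540 + j1.64 Ω = 2540∠0.0° Ω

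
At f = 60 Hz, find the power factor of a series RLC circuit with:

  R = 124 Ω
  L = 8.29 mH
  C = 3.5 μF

Step 1 — Angular frequency: ω = 2π·f = 2π·60 = 377 rad/s.
Step 2 — Component impedances:
  R: Z = R = 124 Ω
  L: Z = jωL = j·377·0.00829 = 0 + j3.125 Ω
  C: Z = 1/(jωC) = -j/(ω·C) = 0 - j757.9 Ω
Step 3 — Series combination: Z_total = R + L + C = 124 - j754.8 Ω = 764.9∠-80.7° Ω.
Step 4 — Power factor: PF = cos(φ) = Re(Z)/|Z| = 124/764.9 = 0.1621.
Step 5 — Type: Im(Z) = -754.8 ⇒ leading (phase φ = -80.7°).

PF = 0.1621 (leading, φ = -80.7°)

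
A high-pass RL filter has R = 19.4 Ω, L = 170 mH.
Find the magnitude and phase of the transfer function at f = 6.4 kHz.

Step 1 — Angular frequency: ω = 2π·6400 = 4.021e+04 rad/s.
Step 2 — Transfer function: H(jω) = jωL/(R + jωL).
Step 3 — Numerator jωL = j·6836; denominator R + jωL = 19.4 + j6836.
Step 4 — H = 1 + j0.002838.
Step 5 — Magnitude: |H| = 1 (-0.0 dB); phase: φ = 0.2°.

|H| = 1 (-0.0 dB), φ = 0.2°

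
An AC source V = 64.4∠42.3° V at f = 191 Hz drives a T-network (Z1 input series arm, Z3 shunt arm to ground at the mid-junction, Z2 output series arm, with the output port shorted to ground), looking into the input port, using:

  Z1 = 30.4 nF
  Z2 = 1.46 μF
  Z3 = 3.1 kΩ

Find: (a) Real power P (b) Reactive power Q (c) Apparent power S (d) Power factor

Step 1 — Angular frequency: ω = 2π·f = 2π·191 = 1200 rad/s.
Step 2 — Component impedances:
  Z1: Z = 1/(jωC) = -j/(ω·C) = 0 - j2.741e+04 Ω
  Z2: Z = 1/(jωC) = -j/(ω·C) = 0 - j570.7 Ω
  Z3: Z = R = 3100 Ω
Step 3 — With the output port shorted to ground, the output series arm Z2 runs from the junction to ground; the shunt arm Z3 also runs from the junction to ground. They appear in parallel: Z3 || Z2 = 101.6 - j552 Ω.
Step 4 — Series with input arm Z1: Z_in = Z1 + (Z3 || Z2) = 101.6 - j2.796e+04 Ω = 2.796e+04∠-89.8° Ω.
Step 5 — Source phasor: V = 64.4∠42.3° V = 47.63 + j43.34 V.
Step 6 — Current: I = V / Z = -0.001544 + j0.001709 A = 0.002303∠132.1° A.
Step 7 — Complex power: S = V·I* = 0.0005391 - j0.1483 VA.
Step 8 — Real power: P = Re(S) = 0.0005391 W.
Step 9 — Reactive power: Q = Im(S) = -0.1483 VAR.
Step 10 — Apparent power: |S| = 0.1483 VA.
Step 11 — Power factor: PF = P/|S| = 0.003635 (leading).

(a) P = 0.0005391 W  (b) Q = -0.1483 VAR  (c) S = 0.1483 VA  (d) PF = 0.003635 (leading)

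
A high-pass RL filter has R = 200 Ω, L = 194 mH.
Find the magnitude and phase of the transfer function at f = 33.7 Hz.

Step 1 — Angular frequency: ω = 2π·33.7 = 211.7 rad/s.
Step 2 — Transfer function: H(jω) = jωL/(R + jωL).
Step 3 — Numerator jωL = j·41.08; denominator R + jωL = 200 + j41.08.
Step 4 — H = 0.04048 + j0.1971.
Step 5 — Magnitude: |H| = 0.2012 (-13.9 dB); phase: φ = 78.4°.

|H| = 0.2012 (-13.9 dB), φ = 78.4°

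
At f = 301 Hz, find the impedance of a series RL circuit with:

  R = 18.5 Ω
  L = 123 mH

Step 1 — Angular frequency: ω = 2π·f = 2π·301 = 1891 rad/s.
Step 2 — Component impedances:
  R: Z = R = 18.5 Ω
  L: Z = jωL = j·1891·0.123 = 0 + j232.6 Ω
Step 3 — Series combination: Z_total = R + L = 18.5 + j232.6 Ω = 233.4∠85.5° Ω.

Z = 18.5 + j232.6 Ω = 233.4∠85.5° Ω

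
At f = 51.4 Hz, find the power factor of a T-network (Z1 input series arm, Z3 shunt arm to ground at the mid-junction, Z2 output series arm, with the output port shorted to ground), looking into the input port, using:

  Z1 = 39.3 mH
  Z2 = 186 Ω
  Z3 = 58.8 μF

Step 1 — Angular frequency: ω = 2π·f = 2π·51.4 = 323 rad/s.
Step 2 — Component impedances:
  Z1: Z = jωL = j·323·0.0393 = 0 + j12.69 Ω
  Z2: Z = R = 186 Ω
  Z3: Z = 1/(jωC) = -j/(ω·C) = 0 - j52.66 Ω
Step 3 — With the output port shorted to ground, the output series arm Z2 runs from the junction to ground; the shunt arm Z3 also runs from the junction to ground. They appear in parallel: Z3 || Z2 = 13.8 - j48.75 Ω.
Step 4 — Series with input arm Z1: Z_in = Z1 + (Z3 || Z2) = 13.8 - j36.06 Ω = 38.61∠-69.1° Ω.
Step 5 — Power factor: PF = cos(φ) = Re(Z)/|Z| = 13.803/38.611 = 0.3575.
Step 6 — Type: Im(Z) = -36.06 ⇒ leading (phase φ = -69.1°).

PF = 0.3575 (leading, φ = -69.1°)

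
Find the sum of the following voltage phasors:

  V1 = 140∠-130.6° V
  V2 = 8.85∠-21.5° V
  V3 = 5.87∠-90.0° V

Step 1 — Convert each phasor to rectangular form:
  V1 = 140·(cos(-130.6°) + j·sin(-130.6°)) = -91.11 - j106.3 V
  V2 = 8.85·(cos(-21.5°) + j·sin(-21.5°)) = 8.234 - j3.244 V
  V3 = 5.87·(cos(-90.0°) + j·sin(-90.0°)) = 0 - j5.87 V
Step 2 — Sum components: V_total = -82.87 - j115.4 V.
Step 3 — Convert to polar: |V_total| = 142.1 V, ∠V_total = -125.7°.

V_total = 142.1∠-125.7° V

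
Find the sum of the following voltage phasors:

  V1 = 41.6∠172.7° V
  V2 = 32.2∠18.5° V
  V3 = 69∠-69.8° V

Step 1 — Convert each phasor to rectangular form:
  V1 = 41.6·(cos(172.7°) + j·sin(172.7°)) = -41.26 + j5.286 V
  V2 = 32.2·(cos(18.5°) + j·sin(18.5°)) = 30.54 + j10.22 V
  V3 = 69·(cos(-69.8°) + j·sin(-69.8°)) = 23.83 - j64.76 V
Step 2 — Sum components: V_total = 13.1 - j49.25 V.
Step 3 — Convert to polar: |V_total| = 50.96 V, ∠V_total = -75.1°.

V_total = 50.96∠-75.1° V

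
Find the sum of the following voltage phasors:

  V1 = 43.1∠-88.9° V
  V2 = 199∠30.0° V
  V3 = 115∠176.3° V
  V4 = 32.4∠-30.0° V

Step 1 — Convert each phasor to rectangular form:
  V1 = 43.1·(cos(-88.9°) + j·sin(-88.9°)) = 0.8274 - j43.09 V
  V2 = 199·(cos(30.0°) + j·sin(30.0°)) = 172.3 + j99.5 V
  V3 = 115·(cos(176.3°) + j·sin(176.3°)) = -114.8 + j7.421 V
  V4 = 32.4·(cos(-30.0°) + j·sin(-30.0°)) = 28.06 - j16.2 V
Step 2 — Sum components: V_total = 86.47 + j47.63 V.
Step 3 — Convert to polar: |V_total| = 98.72 V, ∠V_total = 28.8°.

V_total = 98.72∠28.8° V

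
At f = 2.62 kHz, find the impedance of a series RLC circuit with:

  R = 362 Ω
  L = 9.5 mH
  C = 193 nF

Step 1 — Angular frequency: ω = 2π·f = 2π·2620 = 1.646e+04 rad/s.
Step 2 — Component impedances:
  R: Z = R = 362 Ω
  L: Z = jωL = j·1.646e+04·0.0095 = 0 + j156.4 Ω
  C: Z = 1/(jωC) = -j/(ω·C) = 0 - j314.7 Ω
Step 3 — Series combination: Z_total = R + L + C = 362 - j158.4 Ω = 395.1∠-23.6° Ω.

Z = 362 - j158.4 Ω = 395.1∠-23.6° Ω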